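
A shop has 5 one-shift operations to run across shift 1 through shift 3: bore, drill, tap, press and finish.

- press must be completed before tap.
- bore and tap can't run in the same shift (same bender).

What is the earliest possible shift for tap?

Precedence pushes tap to at least shift 2.
tap at shift 2 is achievable: drill in shift 1; tap in shift 2; bore in shift 1; finish in shift 1; press in shift 1.

shift 2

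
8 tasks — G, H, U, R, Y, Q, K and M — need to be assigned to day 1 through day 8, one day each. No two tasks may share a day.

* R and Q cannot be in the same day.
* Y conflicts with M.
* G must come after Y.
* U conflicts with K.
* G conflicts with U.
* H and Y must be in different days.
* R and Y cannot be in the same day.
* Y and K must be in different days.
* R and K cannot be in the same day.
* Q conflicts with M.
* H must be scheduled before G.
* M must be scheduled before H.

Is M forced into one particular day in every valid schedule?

No

M can be day 1 (e.g. H=day 2, K=day 8, G=day 4, Y=day 3, Q=day 7, M=day 1, U=day 5, R=day 6) or day 2 (e.g. K -> day 8; G -> day 4; Q -> day 7; Y -> day 1; U -> day 5; M -> day 2; R -> day 6; H -> day 3).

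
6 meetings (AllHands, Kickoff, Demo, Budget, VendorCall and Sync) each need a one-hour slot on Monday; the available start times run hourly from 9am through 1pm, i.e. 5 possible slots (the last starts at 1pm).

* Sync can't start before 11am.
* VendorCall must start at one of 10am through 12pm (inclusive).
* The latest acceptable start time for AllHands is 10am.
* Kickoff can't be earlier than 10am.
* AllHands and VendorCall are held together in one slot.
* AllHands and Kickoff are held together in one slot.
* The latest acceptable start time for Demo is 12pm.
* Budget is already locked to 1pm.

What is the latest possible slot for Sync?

1pm

Sync is available from 11am.
Sync at 1pm is achievable: VendorCall -> 10am; AllHands -> 10am; Kickoff -> 10am; Demo -> 9am; Sync -> 1pm; Budget -> 1pm.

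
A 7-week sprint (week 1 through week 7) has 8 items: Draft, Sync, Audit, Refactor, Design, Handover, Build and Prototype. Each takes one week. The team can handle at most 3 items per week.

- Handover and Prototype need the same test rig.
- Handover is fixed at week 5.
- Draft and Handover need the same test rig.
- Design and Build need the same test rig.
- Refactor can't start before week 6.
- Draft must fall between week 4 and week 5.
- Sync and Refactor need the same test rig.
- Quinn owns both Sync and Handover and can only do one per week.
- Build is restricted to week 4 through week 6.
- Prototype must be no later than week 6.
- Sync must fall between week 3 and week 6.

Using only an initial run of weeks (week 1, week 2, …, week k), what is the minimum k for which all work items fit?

With at most 3 per week and 8 work items, at least 3 weeks are needed.
Refactor can't be placed before week 6, so the schedule must run through at least week 6.
6 works (last occupied week: week 6): for example Sync=week 3; Audit=week 1; Refactor=week 6; Draft=week 4; Prototype=week 1; Handover=week 5; Build=week 4; Design=week 1.

6 weeks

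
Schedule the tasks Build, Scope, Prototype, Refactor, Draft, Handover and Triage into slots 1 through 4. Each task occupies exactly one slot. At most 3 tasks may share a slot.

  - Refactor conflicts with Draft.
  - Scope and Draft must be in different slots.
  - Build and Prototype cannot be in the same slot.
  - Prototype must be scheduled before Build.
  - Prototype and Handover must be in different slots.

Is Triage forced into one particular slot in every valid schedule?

No

Triage can be 1 (e.g. Refactor in 2; Triage in 1; Handover in 2; Draft in 3; Build in 2; Scope in 1; Prototype in 1) or 2 (e.g. Handover -> 3; Build -> 2; Scope -> 1; Triage -> 2; Refactor -> 1; Draft -> 2; Prototype -> 1).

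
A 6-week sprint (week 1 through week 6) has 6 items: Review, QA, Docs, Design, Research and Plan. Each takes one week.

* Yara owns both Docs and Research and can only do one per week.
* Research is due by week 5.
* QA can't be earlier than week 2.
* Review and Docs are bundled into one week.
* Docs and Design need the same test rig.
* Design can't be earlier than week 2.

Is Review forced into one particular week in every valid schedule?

Review can be week 1 (e.g. Docs -> week 1; QA -> week 2; Plan -> week 1; Research -> week 2; Design -> week 2; Review -> week 1) or week 2 (e.g. Docs in week 2, Research in week 1, Plan in week 1, Review in week 2, QA in week 2, Design in week 3).

No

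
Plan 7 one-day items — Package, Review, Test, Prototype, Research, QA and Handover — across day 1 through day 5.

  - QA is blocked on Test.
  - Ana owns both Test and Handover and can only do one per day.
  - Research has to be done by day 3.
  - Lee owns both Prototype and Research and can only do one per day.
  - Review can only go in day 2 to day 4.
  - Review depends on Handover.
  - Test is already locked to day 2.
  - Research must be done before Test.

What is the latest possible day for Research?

Research's own window allows nothing later than day 3; downstream work caps Research at day 1.
Research at day 1 is achievable: Prototype in day 2, Test in day 2, QA in day 3, Handover in day 1, Review in day 2, Package in day 1, Research in day 1.

day 1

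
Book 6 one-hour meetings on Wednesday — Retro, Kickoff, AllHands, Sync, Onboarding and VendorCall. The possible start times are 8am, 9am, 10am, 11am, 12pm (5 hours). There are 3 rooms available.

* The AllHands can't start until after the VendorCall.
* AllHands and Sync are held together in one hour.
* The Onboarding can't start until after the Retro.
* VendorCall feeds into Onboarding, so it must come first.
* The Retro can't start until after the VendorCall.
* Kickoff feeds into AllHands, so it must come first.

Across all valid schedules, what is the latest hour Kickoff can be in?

Downstream work caps Kickoff at 11am.
Kickoff at 11am is achievable: VendorCall=8am; AllHands=12pm; Onboarding=10am; Sync=12pm; Kickoff=11am; Retro=9am.

11am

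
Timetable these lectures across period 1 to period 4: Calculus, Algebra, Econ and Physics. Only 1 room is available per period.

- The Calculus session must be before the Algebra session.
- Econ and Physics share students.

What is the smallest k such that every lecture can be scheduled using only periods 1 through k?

The precedence chain requires at least 2 distinct periods.
With at most 1 per period and 4 lectures, at least 4 periods are needed.
4 works (last occupied period: period 4): for example Algebra=period 2, Econ=period 3, Calculus=period 1, Physics=period 4.

4 periods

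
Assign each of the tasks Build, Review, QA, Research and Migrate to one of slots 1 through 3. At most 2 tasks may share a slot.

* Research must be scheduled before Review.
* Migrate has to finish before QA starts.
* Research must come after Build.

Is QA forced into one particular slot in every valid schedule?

QA can be 2 (e.g. Migrate -> 1; QA -> 2; Build -> 1; Research -> 2; Review -> 3) or 3 (e.g. Review in 3; Build in 1; QA in 3; Research in 2; Migrate in 1).

No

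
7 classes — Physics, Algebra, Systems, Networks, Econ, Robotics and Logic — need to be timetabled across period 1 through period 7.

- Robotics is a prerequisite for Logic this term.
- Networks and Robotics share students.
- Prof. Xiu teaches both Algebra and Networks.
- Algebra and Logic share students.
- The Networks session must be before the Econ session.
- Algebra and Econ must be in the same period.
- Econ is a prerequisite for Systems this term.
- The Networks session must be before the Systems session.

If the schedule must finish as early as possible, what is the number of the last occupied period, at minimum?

period 3

The precedence chain requires at least 3 distinct periods.
3 works (last occupied period: period 3): for example Algebra in period 2; Robotics in period 2; Econ in period 2; Systems in period 3; Logic in period 3; Networks in period 1; Physics in period 1.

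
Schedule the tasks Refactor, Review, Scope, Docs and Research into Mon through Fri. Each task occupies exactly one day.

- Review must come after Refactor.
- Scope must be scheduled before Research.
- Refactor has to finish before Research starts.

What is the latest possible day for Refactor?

Downstream work caps Refactor at Thu.
Refactor at Thu is achievable: Research -> Fri; Review -> Fri; Docs -> Mon; Scope -> Mon; Refactor -> Thu.

Thu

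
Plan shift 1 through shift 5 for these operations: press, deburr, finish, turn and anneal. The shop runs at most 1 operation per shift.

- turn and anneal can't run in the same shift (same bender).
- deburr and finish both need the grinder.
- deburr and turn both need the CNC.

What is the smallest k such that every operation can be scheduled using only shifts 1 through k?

5 shifts

With at most 1 per shift and 5 operations, at least 5 shifts are needed.
5 works (last occupied shift: shift 5): for example anneal in shift 5, turn in shift 4, finish in shift 3, press in shift 1, deburr in shift 2.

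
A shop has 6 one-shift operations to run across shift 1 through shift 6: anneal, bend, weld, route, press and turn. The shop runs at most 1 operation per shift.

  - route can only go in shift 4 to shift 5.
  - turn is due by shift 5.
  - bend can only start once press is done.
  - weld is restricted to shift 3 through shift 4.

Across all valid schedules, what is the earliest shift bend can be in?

Precedence pushes bend to at least shift 2.
bend at shift 2 is achievable: press -> shift 1, turn -> shift 5, bend -> shift 2, weld -> shift 3, anneal -> shift 6, route -> shift 4.

shift 2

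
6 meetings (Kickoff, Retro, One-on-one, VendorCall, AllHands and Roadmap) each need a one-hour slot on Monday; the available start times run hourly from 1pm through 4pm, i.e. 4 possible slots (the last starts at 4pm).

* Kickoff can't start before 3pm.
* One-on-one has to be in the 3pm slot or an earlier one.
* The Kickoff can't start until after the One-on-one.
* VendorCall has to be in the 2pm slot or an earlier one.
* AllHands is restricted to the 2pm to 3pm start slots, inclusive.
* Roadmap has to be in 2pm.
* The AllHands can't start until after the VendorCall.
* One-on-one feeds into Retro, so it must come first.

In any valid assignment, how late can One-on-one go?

One-on-one's own window allows nothing later than 3pm.
One-on-one at 3pm is achievable: Kickoff=4pm, Roadmap=2pm, One-on-one=3pm, AllHands=2pm, VendorCall=1pm, Retro=4pm.

3pm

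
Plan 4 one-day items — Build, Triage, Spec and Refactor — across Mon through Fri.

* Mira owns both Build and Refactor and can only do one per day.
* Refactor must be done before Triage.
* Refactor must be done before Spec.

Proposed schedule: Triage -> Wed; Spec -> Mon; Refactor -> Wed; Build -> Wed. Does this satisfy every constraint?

Mira owns both Build and Refactor and can only do one per day — violated.
Refactor must be done before Triage — violated.
Refactor must be done before Spec — violated.

Invalid. Refactor must be done before Spec.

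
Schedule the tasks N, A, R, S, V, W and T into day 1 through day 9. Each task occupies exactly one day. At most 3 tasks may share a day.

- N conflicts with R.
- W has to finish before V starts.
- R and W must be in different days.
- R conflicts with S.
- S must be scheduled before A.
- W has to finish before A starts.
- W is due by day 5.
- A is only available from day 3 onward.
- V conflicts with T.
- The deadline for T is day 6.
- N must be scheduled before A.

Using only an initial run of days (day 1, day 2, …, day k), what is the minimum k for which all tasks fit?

The precedence chain requires at least 2 distinct days.
With at most 3 per day and 7 tasks, at least 3 days are needed.
A can't be placed before day 3, so the schedule must run through at least day 3.
3 works (last occupied day: day 3): for example A -> day 3; W -> day 1; T -> day 3; V -> day 2; R -> day 2; S -> day 1; N -> day 1.

3 days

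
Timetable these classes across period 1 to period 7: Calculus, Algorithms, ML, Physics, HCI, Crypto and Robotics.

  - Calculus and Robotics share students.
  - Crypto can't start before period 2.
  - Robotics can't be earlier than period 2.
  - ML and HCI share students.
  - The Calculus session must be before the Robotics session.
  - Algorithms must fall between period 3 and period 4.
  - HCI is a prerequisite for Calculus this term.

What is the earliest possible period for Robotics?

Robotics is available from period 2; precedence pushes Robotics to at least period 3.
Robotics at period 3 is achievable: ML=period 2; Crypto=period 2; HCI=period 1; Robotics=period 3; Algorithms=period 3; Calculus=period 2; Physics=period 1.

period 3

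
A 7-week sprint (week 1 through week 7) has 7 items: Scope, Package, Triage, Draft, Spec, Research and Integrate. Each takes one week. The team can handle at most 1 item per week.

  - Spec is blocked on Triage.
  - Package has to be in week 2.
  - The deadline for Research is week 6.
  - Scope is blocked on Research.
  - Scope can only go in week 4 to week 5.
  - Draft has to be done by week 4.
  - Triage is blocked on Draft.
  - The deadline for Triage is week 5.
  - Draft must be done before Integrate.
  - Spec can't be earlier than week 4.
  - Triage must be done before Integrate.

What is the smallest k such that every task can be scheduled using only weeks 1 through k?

7

The precedence chain requires at least 3 distinct weeks.
With at most 1 per week and 7 tasks, at least 7 weeks are needed.
Scope can't be placed before week 4, so the schedule must run through at least week 4.
7 works (last occupied week: week 7): for example Research -> week 3; Package -> week 2; Integrate -> week 7; Triage -> week 5; Spec -> week 6; Draft -> week 1; Scope -> week 4.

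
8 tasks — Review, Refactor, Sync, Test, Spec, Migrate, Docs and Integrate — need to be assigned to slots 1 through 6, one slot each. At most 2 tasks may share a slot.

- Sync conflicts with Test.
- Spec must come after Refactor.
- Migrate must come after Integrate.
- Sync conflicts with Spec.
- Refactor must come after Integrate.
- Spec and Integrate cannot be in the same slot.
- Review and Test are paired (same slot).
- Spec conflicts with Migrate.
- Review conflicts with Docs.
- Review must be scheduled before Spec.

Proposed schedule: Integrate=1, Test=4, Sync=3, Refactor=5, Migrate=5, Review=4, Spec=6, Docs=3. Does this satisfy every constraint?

Valid

Spec and Integrate cannot be in the same slot — holds.
Migrate must come after Integrate — holds.
Review and Test are paired (same slot) — holds.
Review must be scheduled before Spec — holds.
Refactor must come after Integrate — holds.
Spec must come after Refactor — holds.
Sync conflicts with Test — holds.
At most 2 tasks may share a slot — holds.
Sync conflicts with Spec — holds.
Review conflicts with Docs — holds.
Spec conflicts with Migrate — holds.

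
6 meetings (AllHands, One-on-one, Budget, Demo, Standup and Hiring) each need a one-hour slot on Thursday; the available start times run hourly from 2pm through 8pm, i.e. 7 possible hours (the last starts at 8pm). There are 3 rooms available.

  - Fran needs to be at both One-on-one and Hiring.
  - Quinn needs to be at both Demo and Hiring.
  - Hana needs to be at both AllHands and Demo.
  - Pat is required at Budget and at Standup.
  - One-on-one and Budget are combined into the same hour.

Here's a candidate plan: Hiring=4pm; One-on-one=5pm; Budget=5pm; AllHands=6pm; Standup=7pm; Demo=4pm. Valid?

There are 3 rooms available — holds.
Quinn needs to be at both Demo and Hiring — violated.
Fran needs to be at both One-on-one and Hiring — holds.
Pat is required at Budget and at Standup — holds.
One-on-one and Budget are combined into the same hour — holds.
Hana needs to be at both AllHands and Demo — holds.

No. Quinn needs to be at both Demo and Hiring is not satisfied.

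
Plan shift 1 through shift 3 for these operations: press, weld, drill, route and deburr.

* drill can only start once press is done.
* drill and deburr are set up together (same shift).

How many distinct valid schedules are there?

Splitting on press: it can be shift 1 (18), shift 2 (9). Listing each branch's schedules as (weld, drill, route, deburr) by shift number:
press=shift 1: (1,2,1,2) (1,2,2,2) (1,2,3,2) (1,3,1,3) (1,3,2,3) (1,3,3,3) (2,2,1,2) (2,2,2,2) (2,2,3,2) (2,3,1,3) (2,3,2,3) (2,3,3,3) (3,2,1,2) (3,2,2,2) (3,2,3,2) (3,3,1,3) (3,3,2,3) (3,3,3,3) — 18.
press=shift 2: (1,3,1,3) (1,3,2,3) (1,3,3,3) (2,3,1,3) (2,3,2,3) (2,3,3,3) (3,3,1,3) (3,3,2,3) (3,3,3,3) — 9.
Summing: 18 + 9 = 27.

27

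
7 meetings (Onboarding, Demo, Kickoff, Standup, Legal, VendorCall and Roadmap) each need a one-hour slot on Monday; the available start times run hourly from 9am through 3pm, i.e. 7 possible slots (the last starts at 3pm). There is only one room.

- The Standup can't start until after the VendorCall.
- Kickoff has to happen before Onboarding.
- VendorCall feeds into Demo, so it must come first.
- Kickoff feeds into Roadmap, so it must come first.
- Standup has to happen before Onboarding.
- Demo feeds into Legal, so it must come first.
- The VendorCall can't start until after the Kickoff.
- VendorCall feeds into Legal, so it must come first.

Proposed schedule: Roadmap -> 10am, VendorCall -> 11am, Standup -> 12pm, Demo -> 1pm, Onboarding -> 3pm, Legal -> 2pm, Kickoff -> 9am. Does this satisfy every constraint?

The VendorCall can't start until after the Kickoff — holds.
Demo feeds into Legal, so it must come first — holds.
VendorCall feeds into Legal, so it must come first — holds.
Kickoff has to happen before Onboarding — holds.
VendorCall feeds into Demo, so it must come first — holds.
The Standup can't start until after the VendorCall — holds.
Kickoff feeds into Roadmap, so it must come first — holds.
Standup has to happen before Onboarding — holds.
There is only one room — holds.

Valid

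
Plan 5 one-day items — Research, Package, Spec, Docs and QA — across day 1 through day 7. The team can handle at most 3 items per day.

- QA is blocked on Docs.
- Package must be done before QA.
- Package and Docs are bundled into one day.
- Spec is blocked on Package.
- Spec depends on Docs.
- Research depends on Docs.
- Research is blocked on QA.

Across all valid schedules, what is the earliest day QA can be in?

day 2

Precedence pushes QA to at least day 2; downstream work caps QA at day 6.
QA at day 2 is achievable: Spec in day 2, Docs in day 1, QA in day 2, Research in day 3, Package in day 1.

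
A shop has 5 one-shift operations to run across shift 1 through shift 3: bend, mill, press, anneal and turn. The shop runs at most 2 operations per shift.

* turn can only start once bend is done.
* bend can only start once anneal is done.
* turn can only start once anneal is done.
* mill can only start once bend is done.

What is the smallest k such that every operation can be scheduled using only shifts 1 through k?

The precedence chain requires at least 3 distinct shifts.
With at most 2 per shift and 5 operations, at least 3 shifts are needed.
3 works (last occupied shift: shift 3): for example mill=shift 3, press=shift 1, bend=shift 2, anneal=shift 1, turn=shift 3.

3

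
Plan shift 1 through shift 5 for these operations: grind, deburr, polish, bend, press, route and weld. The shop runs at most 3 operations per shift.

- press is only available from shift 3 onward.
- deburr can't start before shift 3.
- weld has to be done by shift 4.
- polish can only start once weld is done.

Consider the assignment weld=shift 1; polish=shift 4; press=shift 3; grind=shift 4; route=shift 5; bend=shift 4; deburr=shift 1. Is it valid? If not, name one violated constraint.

No — it violates: deburr can't start before shift 3

press is only available from shift 3 onward — holds.
polish can only start once weld is done — holds.
deburr can't start before shift 3 — violated.
The shop runs at most 3 operations per shift — holds.
weld has to be done by shift 4 — holds.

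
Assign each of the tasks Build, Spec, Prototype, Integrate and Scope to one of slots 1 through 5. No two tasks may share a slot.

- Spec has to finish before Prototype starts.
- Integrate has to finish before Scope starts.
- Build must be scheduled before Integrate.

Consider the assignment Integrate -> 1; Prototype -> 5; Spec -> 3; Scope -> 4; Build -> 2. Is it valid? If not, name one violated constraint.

Build must be scheduled before Integrate — violated.
Spec has to finish before Prototype starts — holds.
No two tasks may share a slot — holds.
Integrate has to finish before Scope starts — holds.

No — it violates: Build must be scheduled before Integrate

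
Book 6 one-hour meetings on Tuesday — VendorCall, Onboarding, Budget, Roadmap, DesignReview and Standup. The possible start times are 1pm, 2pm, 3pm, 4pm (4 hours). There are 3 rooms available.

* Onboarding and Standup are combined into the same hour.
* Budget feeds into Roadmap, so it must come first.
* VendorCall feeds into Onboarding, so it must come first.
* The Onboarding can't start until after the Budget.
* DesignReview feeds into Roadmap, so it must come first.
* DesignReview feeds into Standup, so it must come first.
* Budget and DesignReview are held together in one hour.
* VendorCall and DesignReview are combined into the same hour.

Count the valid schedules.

14

Splitting on VendorCall: it can be 1pm (9), 2pm (4), 3pm (1). Listing each branch's schedules as (Onboarding, Budget, Roadmap, DesignReview, Standup):
VendorCall=1pm: (2pm,1pm,2pm,1pm,2pm) (2pm,1pm,3pm,1pm,2pm) (2pm,1pm,4pm,1pm,2pm) (3pm,1pm,2pm,1pm,3pm) (3pm,1pm,3pm,1pm,3pm) (3pm,1pm,4pm,1pm,3pm) (4pm,1pm,2pm,1pm,4pm) (4pm,1pm,3pm,1pm,4pm) (4pm,1pm,4pm,1pm,4pm) — 9.
VendorCall=2pm: (3pm,2pm,3pm,2pm,3pm) (3pm,2pm,4pm,2pm,3pm) (4pm,2pm,3pm,2pm,4pm) (4pm,2pm,4pm,2pm,4pm) — 4.
VendorCall=3pm: (4pm,3pm,4pm,3pm,4pm) — 1.
Summing: 9 + 4 + 1 = 14.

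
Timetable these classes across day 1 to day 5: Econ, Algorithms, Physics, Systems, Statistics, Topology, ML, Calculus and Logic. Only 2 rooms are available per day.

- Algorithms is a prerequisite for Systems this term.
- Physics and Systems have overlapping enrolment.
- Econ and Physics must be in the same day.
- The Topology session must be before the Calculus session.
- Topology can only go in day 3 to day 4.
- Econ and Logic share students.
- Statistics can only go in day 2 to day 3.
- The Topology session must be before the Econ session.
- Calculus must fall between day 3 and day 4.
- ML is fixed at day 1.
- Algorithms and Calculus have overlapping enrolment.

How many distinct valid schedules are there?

17

Splitting on Algorithms: it can be day 1 (9), day 2 (6), day 3 (2). Listing each branch's schedules as (Econ, Physics, Systems, Statistics, Topology, ML, Calculus, Logic) by day number:
Algorithms=day 1: (5,5,2,2,3,1,4,3) (5,5,2,2,3,1,4,4) (5,5,2,3,3,1,4,2) (5,5,2,3,3,1,4,4) (5,5,3,2,3,1,4,2) (5,5,3,2,3,1,4,4) (5,5,4,2,3,1,4,2) (5,5,4,2,3,1,4,3) (5,5,4,3,3,1,4,2) — 9.
Algorithms=day 2: (5,5,3,2,3,1,4,1) (5,5,3,2,3,1,4,4) (5,5,4,2,3,1,4,1) (5,5,4,2,3,1,4,3) (5,5,4,3,3,1,4,1) (5,5,4,3,3,1,4,2) — 6.
Algorithms=day 3: (5,5,4,2,3,1,4,1) (5,5,4,2,3,1,4,2) — 2.
Summing: 9 + 6 + 2 = 17.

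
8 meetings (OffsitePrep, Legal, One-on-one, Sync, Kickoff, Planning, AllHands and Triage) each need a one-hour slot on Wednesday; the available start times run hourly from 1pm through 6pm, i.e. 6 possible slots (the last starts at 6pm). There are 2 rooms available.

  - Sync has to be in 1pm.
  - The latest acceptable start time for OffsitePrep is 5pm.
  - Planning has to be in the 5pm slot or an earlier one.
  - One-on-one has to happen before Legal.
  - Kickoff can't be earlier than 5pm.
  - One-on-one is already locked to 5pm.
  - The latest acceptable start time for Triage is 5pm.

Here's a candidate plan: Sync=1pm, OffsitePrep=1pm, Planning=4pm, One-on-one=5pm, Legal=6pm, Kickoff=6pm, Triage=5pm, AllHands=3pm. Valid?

One-on-one is already locked to 5pm — holds.
Sync has to be in 1pm — holds.
One-on-one has to happen before Legal — holds.
Kickoff can't be earlier than 5pm — holds.
There are 2 rooms available — holds.
Planning has to be in the 5pm slot or an earlier one — holds.
The latest acceptable start time for OffsitePrep is 5pm — holds.
The latest acceptable start time for Triage is 5pm — holds.

Yes, all constraints hold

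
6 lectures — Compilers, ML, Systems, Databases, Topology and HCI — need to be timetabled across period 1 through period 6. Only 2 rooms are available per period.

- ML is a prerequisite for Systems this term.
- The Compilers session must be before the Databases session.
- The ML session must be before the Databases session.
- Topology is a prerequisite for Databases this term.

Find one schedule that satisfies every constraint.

ML=period 1, Systems=period 2, Compilers=period 1, HCI=period 3, Topology=period 2, Databases=period 3

Checking: ML(period 1) before Databases(period 3); Compilers(period 1) before Databases(period 3); ML(period 1) before Systems(period 2); Topology(period 2) before Databases(period 3); max 2 per period (cap 2).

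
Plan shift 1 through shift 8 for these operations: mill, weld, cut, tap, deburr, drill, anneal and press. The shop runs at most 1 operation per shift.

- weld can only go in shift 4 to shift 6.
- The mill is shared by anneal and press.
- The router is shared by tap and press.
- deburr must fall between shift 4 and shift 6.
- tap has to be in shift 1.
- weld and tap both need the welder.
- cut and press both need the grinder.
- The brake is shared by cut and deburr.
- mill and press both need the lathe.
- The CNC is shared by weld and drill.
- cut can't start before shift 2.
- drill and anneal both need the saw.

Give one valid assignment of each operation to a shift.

drill=shift 6; mill=shift 3; weld=shift 4; anneal=shift 7; tap=shift 1; deburr=shift 5; press=shift 8; cut=shift 2

Checking: tap(shift 1) != press(shift 8); weld(shift 4) != tap(shift 1); weld(shift 4) != drill(shift 6); anneal(shift 7) != press(shift 8); mill(shift 3) != press(shift 8); cut(shift 2) != press(shift 8); drill(shift 6) != anneal(shift 7); cut(shift 2) != deburr(shift 5); tap=shift 1 in [shift 1,shift 1]; weld=shift 4 in [shift 4,shift 6]; deburr=shift 5 in [shift 4,shift 6]; cut=shift 2 in [shift 2,shift 8]; max 1 per shift (cap 1).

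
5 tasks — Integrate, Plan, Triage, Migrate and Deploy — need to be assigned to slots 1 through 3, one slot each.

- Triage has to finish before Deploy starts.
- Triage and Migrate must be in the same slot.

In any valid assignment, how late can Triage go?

2

Downstream work caps Triage at 2.
Triage at 2 is achievable: Deploy -> 3, Triage -> 2, Plan -> 1, Integrate -> 1, Migrate -> 2.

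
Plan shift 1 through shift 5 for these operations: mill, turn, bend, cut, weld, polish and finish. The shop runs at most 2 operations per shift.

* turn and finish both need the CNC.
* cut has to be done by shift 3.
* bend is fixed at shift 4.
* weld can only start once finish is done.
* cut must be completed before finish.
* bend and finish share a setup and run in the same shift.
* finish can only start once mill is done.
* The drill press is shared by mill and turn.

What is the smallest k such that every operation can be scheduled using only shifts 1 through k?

The precedence chain requires at least 3 distinct shifts.
With at most 2 per shift and 7 operations, at least 4 shifts are needed.
Propagating the time windows through the other constraints, weld can't land before shift 5, so the schedule must run through at least shift 5.
5 works (last occupied shift: shift 5): for example weld in shift 5, finish in shift 4, cut in shift 1, bend in shift 4, polish in shift 2, turn in shift 2, mill in shift 1.

5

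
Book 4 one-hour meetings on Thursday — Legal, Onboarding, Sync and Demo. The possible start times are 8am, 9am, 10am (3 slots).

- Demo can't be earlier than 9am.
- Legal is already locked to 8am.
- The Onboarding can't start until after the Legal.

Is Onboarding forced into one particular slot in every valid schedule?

Onboarding can be 9am (e.g. Sync=8am; Onboarding=9am; Demo=9am; Legal=8am) or 10am (e.g. Legal -> 8am, Onboarding -> 10am, Demo -> 9am, Sync -> 8am).

No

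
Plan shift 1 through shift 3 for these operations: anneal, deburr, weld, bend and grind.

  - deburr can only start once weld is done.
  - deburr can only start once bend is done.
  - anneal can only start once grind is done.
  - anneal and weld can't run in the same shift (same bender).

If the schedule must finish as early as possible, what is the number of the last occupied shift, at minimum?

shift 2

The precedence chain requires at least 2 distinct shifts.
2 works (last occupied shift: shift 2): for example deburr -> shift 2, grind -> shift 1, anneal -> shift 2, bend -> shift 1, weld -> shift 1.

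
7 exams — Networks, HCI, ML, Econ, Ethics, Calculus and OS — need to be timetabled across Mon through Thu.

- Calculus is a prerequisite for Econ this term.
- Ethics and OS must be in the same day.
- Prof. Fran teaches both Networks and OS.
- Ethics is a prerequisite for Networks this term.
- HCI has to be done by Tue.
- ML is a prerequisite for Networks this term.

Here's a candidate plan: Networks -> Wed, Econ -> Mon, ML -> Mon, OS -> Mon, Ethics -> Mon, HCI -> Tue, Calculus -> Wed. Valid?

HCI has to be done by Tue — holds.
Ethics is a prerequisite for Networks this term — holds.
ML is a prerequisite for Networks this term — holds.
Calculus is a prerequisite for Econ this term — violated.
Ethics and OS must be in the same day — holds.
Prof. Fran teaches both Networks and OS — holds.

Invalid. Calculus is a prerequisite for Econ this term.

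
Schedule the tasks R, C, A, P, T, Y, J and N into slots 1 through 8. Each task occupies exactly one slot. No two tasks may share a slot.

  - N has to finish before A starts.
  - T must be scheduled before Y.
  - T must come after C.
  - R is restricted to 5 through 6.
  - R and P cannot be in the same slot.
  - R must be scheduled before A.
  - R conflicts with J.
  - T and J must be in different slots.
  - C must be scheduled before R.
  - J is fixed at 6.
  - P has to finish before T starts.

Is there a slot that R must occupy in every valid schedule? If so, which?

R's window is 5–6.
J is fixed at 6, and R can't share a slot with J.
So R must be 5.

5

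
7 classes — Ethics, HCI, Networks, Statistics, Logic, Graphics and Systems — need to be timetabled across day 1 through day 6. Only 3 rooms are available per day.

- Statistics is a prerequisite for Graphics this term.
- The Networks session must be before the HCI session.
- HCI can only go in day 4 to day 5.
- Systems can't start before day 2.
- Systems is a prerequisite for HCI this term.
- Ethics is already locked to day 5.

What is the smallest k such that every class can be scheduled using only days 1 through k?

The precedence chain requires at least 2 distinct days.
With at most 3 per day and 7 classes, at least 3 days are needed.
Ethics can't be placed before day 5, so the schedule must run through at least day 5.
5 works (last occupied day: day 5): for example Ethics=day 5; Statistics=day 1; Networks=day 1; Graphics=day 2; Logic=day 1; Systems=day 2; HCI=day 4.

5 days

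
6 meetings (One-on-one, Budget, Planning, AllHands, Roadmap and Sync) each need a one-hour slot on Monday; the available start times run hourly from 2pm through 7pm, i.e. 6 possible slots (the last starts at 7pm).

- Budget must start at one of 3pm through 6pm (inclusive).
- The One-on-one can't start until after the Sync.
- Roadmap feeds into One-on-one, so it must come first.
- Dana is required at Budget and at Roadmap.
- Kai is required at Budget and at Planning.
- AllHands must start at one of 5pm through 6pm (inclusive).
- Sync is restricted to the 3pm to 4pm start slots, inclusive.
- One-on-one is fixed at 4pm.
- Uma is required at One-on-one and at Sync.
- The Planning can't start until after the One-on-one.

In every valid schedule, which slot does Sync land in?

3pm

Sync's window is 3pm–4pm.
One-on-one is fixed at 4pm, and Sync can't share a slot with One-on-one.
So Sync must be 3pm.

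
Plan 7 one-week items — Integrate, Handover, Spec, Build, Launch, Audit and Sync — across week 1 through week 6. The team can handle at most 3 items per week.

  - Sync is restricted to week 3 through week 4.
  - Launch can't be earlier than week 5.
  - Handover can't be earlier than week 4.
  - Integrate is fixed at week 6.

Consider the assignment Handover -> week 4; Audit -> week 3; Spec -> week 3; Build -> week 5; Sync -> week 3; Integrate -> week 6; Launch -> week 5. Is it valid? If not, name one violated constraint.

Valid

Launch can't be earlier than week 5 — holds.
The team can handle at most 3 items per week — holds.
Handover can't be earlier than week 4 — holds.
Integrate is fixed at week 6 — holds.
Sync is restricted to week 3 through week 4 — holds.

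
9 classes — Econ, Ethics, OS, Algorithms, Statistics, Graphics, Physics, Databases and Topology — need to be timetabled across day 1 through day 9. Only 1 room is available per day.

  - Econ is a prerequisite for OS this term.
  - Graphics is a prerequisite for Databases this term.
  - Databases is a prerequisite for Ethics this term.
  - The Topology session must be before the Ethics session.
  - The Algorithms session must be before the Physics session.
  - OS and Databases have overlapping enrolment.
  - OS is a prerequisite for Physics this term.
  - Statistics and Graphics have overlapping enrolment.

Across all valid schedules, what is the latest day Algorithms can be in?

day 8

Downstream work caps Algorithms at day 8.
Algorithms at day 8 is achievable: Ethics=day 4; OS=day 6; Topology=day 3; Databases=day 2; Graphics=day 1; Econ=day 5; Physics=day 9; Algorithms=day 8; Statistics=day 7.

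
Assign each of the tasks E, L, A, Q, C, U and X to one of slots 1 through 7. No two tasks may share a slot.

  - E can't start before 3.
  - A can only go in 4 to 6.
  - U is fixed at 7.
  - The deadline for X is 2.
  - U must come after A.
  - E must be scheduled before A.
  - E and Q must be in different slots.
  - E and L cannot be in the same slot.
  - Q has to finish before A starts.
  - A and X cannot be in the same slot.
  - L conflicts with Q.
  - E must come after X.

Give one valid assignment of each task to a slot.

U=7, L=5, C=6, Q=2, A=4, E=3, X=1

Checking: X(1) before E(3); A(4) before U(7); E(3) before A(4); Q(2) before A(4); A(4) != X(1); E(3) != Q(2); E(3) != L(5); L(5) != Q(2); E=3 in [3,7]; A=4 in [4,6]; U=7 in [7,7]; X=1 in [1,2]; max 1 per slot (cap 1).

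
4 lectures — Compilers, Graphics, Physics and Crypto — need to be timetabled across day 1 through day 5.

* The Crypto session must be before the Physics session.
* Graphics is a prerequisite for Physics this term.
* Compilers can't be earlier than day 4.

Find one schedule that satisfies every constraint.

Physics=day 2; Compilers=day 4; Crypto=day 1; Graphics=day 1

Checking: Graphics(day 1) before Physics(day 2); Crypto(day 1) before Physics(day 2); Compilers=day 4 in [day 4,day 5].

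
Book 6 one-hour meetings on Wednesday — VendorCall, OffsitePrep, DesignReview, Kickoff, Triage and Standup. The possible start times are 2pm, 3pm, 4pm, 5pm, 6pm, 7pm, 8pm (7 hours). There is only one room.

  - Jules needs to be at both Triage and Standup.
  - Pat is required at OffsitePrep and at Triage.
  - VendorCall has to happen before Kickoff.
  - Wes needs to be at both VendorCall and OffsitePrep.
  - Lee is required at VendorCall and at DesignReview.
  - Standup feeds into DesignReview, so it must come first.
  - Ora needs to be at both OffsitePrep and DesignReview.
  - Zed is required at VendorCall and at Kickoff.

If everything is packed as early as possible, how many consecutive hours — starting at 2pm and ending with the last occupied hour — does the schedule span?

The precedence chain requires at least 2 distinct hours.
With at most 1 per hour and 6 meetings, at least 6 hours are needed.
6 works (last occupied hour: 7pm): for example Standup=3pm; Kickoff=5pm; Triage=7pm; VendorCall=2pm; DesignReview=4pm; OffsitePrep=6pm.

6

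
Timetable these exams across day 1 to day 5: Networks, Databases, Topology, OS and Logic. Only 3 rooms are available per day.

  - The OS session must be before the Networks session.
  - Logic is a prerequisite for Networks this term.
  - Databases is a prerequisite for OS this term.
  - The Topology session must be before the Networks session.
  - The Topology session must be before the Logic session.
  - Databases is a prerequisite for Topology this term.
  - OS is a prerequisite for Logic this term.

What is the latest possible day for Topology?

Precedence pushes Topology to at least day 2; downstream work caps Topology at day 3.
Topology at day 3 is achievable: OS in day 2; Topology in day 3; Logic in day 4; Networks in day 5; Databases in day 1.

day 3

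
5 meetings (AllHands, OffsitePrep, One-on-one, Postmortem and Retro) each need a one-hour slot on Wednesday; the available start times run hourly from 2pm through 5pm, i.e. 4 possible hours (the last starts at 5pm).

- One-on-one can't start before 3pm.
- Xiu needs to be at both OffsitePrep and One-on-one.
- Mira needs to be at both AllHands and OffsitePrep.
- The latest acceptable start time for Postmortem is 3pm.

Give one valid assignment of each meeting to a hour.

Postmortem=2pm; Retro=2pm; OffsitePrep=4pm; One-on-one=3pm; AllHands=2pm

Checking: OffsitePrep(4pm) != One-on-one(3pm); AllHands(2pm) != OffsitePrep(4pm); One-on-one=3pm in [3pm,5pm]; Postmortem=2pm in [2pm,3pm].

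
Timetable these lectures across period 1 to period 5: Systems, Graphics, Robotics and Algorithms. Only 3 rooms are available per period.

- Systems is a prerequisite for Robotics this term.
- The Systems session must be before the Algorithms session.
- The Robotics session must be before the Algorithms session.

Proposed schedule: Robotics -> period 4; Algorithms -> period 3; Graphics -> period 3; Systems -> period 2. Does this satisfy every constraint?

The Systems session must be before the Algorithms session — holds.
Systems is a prerequisite for Robotics this term — holds.
Only 3 rooms are available per period — holds.
The Robotics session must be before the Algorithms session — violated.

No — it violates: The Robotics session must be before the Algorithms session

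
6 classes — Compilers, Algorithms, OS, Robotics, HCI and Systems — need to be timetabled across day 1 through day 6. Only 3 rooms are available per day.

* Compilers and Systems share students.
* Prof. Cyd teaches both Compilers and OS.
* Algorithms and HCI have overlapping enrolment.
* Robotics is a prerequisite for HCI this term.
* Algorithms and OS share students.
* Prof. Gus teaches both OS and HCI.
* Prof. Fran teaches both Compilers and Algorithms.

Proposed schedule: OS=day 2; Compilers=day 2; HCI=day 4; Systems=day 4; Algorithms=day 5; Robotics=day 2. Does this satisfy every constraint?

Invalid. Prof. Cyd teaches both Compilers and OS.

Prof. Fran teaches both Compilers and Algorithms — holds.
Prof. Cyd teaches both Compilers and OS — violated.
Only 3 rooms are available per day — holds.
Prof. Gus teaches both OS and HCI — holds.
Compilers and Systems share students — holds.
Algorithms and OS share students — holds.
Algorithms and HCI have overlapping enrolment — holds.
Robotics is a prerequisite for HCI this term — holds.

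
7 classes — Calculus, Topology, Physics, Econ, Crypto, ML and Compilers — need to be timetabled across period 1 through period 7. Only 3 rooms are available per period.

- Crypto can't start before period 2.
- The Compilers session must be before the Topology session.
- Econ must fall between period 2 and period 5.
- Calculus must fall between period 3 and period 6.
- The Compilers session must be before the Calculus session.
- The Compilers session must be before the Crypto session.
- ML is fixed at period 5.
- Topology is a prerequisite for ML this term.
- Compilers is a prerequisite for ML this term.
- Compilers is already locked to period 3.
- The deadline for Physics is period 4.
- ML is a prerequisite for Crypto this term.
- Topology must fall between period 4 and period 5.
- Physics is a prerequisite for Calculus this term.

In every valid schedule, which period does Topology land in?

period 4

Compilers is fixed at period 3 and must come before Topology, so Topology is at least period 4.
ML is fixed at period 5 and must come after Topology, so Topology is at most period 4.
So Topology must be period 4.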